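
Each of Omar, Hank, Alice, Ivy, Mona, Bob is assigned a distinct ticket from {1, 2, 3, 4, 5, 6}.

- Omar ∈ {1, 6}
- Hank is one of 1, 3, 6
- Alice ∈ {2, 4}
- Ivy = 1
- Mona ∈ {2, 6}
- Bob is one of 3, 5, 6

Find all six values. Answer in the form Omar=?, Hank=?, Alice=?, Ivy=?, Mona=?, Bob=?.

Ivy's domain is down to {1}, so Ivy = 1. Strike 1 from Omar, Hank.
Omar has just one choice, so Omar = 6. Remove 6 from Hank, Mona, Bob.
That leaves Hank = 3. Eliminate 3 elsewhere: Bob.
Mona has just one choice, so Mona = 2. Strike 2 from Alice.
That leaves Bob = 5.
Alice has just one choice, so Alice = 4.

Omar=6, Hank=3, Alice=4, Ivy=1, Mona=2, Bob=5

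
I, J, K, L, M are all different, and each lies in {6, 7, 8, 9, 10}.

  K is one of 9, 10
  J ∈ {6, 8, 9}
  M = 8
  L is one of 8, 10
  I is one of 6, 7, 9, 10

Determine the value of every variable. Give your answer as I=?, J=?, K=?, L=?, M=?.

M must be 8 (only option left). Eliminate 8 elsewhere: J, L.
L must be 10 (only option left). So I, K can't be 10.
K's domain is down to {9}, so K = 9. Strike 9 from I, J.
J has just one choice, so J = 6. Remove 6 from I.
I's domain is down to {7}, so I = 7.

I=7, J=6, K=9, L=10, M=8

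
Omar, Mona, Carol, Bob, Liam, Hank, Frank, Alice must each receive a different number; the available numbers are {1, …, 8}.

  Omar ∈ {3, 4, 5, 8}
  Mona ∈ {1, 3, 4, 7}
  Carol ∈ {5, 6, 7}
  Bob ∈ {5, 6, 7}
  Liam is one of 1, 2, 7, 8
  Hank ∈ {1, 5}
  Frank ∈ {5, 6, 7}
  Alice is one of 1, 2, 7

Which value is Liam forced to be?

8

The 3 variables Carol, Bob, Frank are confined to {5, 6, 7}, which locks those values in; drop them from Omar, Mona, Liam, Hank, Alice.
That leaves Hank = 1. So Mona, Liam, Alice can't be 1.
Alice's domain is down to {2}, so Alice = 2. Remove 2 from Liam.
So Liam = 8.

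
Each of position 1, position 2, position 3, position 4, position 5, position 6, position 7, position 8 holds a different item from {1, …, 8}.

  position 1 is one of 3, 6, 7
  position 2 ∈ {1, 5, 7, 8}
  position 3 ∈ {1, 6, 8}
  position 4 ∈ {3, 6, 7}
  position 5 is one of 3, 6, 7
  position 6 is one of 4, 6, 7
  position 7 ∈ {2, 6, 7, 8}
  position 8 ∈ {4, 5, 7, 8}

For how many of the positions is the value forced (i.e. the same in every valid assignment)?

2

Among the 8 variables, 2 fits only position 7 (and all 8 values in {1, 2, 3, 4, 5, 6, 7, 8} must be used), so position 7 = 2.
position 1, position 4, position 5 share exactly the 3 values {3, 6, 7}; by pigeonhole those values go to them, so strike 3, 6, 7 from position 2, position 3, position 6, position 8.
position 6 must be 4 (only option left). Remove 4 from position 8.
Determined: position 6=4, position 7=2. The other positions each still have more than one consistent value. That makes 2.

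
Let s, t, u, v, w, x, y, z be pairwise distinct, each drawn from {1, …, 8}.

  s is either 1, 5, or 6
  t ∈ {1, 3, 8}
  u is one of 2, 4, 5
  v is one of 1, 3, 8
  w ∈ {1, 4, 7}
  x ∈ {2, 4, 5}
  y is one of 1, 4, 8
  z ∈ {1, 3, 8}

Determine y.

The 8 variables together cover exactly {1, 2, 3, 4, 5, 6, 7, 8} — 8 values for 8 variables — and 6 appears only in s's list, so s = 6.
The 7 still-open variables draw from only 7 values {1, 2, 3, 4, 5, 7, 8}, so each is used; only w can be 7, hence w = 7.
t, v, z between them cover only {1, 3, 8} — a naked triple. Remove those values from y.
So y = 4.

4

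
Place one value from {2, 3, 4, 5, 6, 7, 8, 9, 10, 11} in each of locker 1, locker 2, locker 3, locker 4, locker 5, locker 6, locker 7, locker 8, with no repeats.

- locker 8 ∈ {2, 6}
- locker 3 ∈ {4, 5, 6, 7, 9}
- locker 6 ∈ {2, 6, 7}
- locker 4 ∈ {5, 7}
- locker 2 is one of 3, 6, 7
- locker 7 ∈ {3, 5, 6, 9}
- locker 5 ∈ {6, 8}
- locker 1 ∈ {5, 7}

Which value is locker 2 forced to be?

3

The 8 variables draw from only 8 values {2, 3, 4, 5, 6, 7, 8, 9}, so each is used; only locker 3 can be 4, hence locker 3 = 4.
The 7 still-open variables together cover exactly {2, 3, 5, 6, 7, 8, 9} — 7 values for 7 variables — and 8 appears only in locker 5's list, so locker 5 = 8.
The 6 still-open variables together cover exactly {2, 3, 5, 6, 7, 9} — 6 values for 6 variables — and 9 appears only in locker 7's list, so locker 7 = 9.
The 5 still-open variables together cover exactly {2, 3, 5, 6, 7} — 5 values for 5 variables — and 3 appears only in locker 2's list, so locker 2 = 3.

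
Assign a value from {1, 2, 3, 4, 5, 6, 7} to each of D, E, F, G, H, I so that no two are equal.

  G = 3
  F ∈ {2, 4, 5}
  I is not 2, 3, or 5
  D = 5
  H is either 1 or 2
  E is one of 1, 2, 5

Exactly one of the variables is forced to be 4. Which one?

D must be 5 (only option left). So E, F can't be 5.
That leaves G = 3.
E and H between them cover only {1, 2} — a naked pair. Remove those values from F, I.
So 4 goes to F.

F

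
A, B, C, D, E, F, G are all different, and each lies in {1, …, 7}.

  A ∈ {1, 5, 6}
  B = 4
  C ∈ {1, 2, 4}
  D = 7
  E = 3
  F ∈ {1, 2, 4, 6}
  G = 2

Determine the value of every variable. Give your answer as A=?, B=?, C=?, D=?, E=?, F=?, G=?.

A=5, B=4, C=1, D=7, E=3, F=6, G=2

B's domain is down to {4}, so B = 4. Strike 4 from C, F.
D's domain is down to {7}, so D = 7.
E's domain is down to {3}, so E = 3.
G's domain is down to {2}, so G = 2. So C, F can't be 2.
C has just one choice, so C = 1. So A, F can't be 1.
F must be 6 (only option left). So A can't be 6.
A has just one choice, so A = 5.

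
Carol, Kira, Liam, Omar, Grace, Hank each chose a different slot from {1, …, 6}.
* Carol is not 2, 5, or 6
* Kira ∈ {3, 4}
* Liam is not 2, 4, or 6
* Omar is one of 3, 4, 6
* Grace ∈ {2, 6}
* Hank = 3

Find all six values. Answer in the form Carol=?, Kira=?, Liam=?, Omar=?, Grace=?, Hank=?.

Hank has just one choice, so Hank = 3. Remove 3 from Carol, Kira, Liam, Omar.
Kira must be 4 (only option left). Strike 4 from Carol, Omar.
Omar's domain is down to {6}, so Omar = 6. Strike 6 from Grace.
Grace must be 2 (only option left).
Carol's domain is down to {1}, so Carol = 1. Remove 1 from Liam.
That leaves Liam = 5.

Carol=1, Kira=4, Liam=5, Omar=6, Grace=2, Hank=3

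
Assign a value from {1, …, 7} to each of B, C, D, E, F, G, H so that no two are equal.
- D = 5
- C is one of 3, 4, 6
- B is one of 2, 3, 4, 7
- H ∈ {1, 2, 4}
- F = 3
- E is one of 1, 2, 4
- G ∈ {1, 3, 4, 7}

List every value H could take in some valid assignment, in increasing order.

D's domain is down to {5}, so D = 5.
That leaves F = 3. Eliminate 3 elsewhere: B, C, G.
Among the 5 still-open variables, 6 fits only C (and all 5 values in {1, 2, 4, 6, 7} must be used), so C = 6.
No further eliminations apply; H can still be any of 1, 2, 4.

1, 2, 4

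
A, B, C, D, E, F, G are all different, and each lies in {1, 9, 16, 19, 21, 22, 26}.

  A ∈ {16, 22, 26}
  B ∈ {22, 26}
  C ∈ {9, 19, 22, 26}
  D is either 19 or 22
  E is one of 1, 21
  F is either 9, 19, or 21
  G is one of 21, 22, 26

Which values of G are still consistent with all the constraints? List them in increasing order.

Among the 7 variables, 1 fits only E (and all 7 values in {1, 9, 16, 19, 21, 22, 26} must be used), so E = 1.
The 6 still-open variables draw from only 6 values {9, 16, 19, 21, 22, 26}, so each is used; only A can be 16, hence A = 16.
No further eliminations apply; G can still be any of 21, 22, 26.

21, 22, 26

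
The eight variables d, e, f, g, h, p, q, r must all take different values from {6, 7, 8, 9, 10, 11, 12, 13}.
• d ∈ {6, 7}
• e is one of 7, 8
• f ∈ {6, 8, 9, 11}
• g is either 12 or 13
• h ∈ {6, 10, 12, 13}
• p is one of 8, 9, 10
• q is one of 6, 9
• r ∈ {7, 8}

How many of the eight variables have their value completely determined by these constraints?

Among the 8 variables, 11 fits only f (and all 8 values in {6, 7, 8, 9, 10, 11, 12, 13} must be used), so f = 11.
e and r between them cover only {7, 8} — a naked pair. Remove those values from d, p.
d's domain is down to {6}, so d = 6. Eliminate 6 elsewhere: h, q.
q's domain is down to {9}, so q = 9. Strike 9 from p.
p's domain is down to {10}, so p = 10. Strike 10 from h.
Determined: d=6, f=11, p=10, q=9. The other variables each still have more than one consistent value. That makes 4.

4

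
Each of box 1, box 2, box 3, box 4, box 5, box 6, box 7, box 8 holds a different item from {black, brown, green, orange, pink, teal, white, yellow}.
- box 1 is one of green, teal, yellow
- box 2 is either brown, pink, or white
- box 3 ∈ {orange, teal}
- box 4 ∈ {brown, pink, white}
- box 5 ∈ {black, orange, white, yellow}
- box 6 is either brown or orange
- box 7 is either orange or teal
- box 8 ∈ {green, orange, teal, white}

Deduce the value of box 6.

The 8 variables together cover exactly {black, brown, green, orange, pink, teal, white, yellow} — 8 values for 8 variables — and black appears only in box 5's list, so box 5 = black.
The 7 still-open variables together cover exactly {brown, green, orange, pink, teal, white, yellow} — 7 values for 7 variables — and yellow appears only in box 1's list, so box 1 = yellow.
Among the 6 still-open variables, green fits only box 8 (and all 6 values in {brown, green, orange, pink, teal, white} must be used), so box 8 = green.
box 3 and box 7 share exactly the 2 values {orange, teal}; by pigeonhole those values go to them, so strike orange, teal from box 6.
So box 6 = brown.

brown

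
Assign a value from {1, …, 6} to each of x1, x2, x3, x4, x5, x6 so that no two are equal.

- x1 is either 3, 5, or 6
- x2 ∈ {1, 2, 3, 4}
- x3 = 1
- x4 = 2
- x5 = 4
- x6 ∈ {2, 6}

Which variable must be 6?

x6

x3 has just one choice, so x3 = 1. Eliminate 1 elsewhere: x2.
x4's domain is down to {2}, so x4 = 2. Strike 2 from x2, x6.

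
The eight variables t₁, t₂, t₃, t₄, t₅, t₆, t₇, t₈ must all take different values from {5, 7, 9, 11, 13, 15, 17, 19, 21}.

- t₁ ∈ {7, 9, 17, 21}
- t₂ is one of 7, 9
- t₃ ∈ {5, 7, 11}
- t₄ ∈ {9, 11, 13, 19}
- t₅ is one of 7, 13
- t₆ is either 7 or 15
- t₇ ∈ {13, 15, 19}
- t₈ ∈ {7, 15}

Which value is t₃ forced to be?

t₆ and t₈ share exactly the 2 values {7, 15}; by pigeonhole those values go to them, so strike 7, 15 from t₁, t₂, t₃, t₅, t₇.
t₂ has just one choice, so t₂ = 9. Remove 9 from t₁, t₄.
t₅ has just one choice, so t₅ = 13. Eliminate 13 elsewhere: t₄, t₇.
t₇ has just one choice, so t₇ = 19. Eliminate 19 elsewhere: t₄.
t₄ has just one choice, so t₄ = 11. Remove 11 from t₃.
So t₃ = 5.

5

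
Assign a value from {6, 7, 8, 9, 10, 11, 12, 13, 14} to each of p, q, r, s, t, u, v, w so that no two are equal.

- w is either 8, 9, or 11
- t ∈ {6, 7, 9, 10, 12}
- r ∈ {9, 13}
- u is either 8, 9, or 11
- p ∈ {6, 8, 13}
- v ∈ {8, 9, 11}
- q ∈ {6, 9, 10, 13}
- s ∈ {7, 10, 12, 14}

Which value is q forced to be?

u, v, w between them cover only {8, 9, 11} — a naked triple. Remove those values from p, q, r, t.
That leaves r = 13. Remove 13 from p, q.
That leaves p = 6. Strike 6 from q, t.
So q = 10.

10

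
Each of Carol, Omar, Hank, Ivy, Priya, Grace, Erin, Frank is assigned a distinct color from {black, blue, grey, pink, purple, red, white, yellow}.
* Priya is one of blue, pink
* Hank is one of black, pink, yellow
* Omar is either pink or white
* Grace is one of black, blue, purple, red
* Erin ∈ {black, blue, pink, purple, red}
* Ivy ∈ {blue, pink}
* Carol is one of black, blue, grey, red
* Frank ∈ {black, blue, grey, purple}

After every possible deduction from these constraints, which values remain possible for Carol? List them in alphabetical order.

The 8 variables draw from only 8 values {black, blue, grey, pink, purple, red, white, yellow}, so each is used; only Omar can be white, hence Omar = white.
The 7 still-open variables draw from only 7 values {black, blue, grey, pink, purple, red, yellow}, so each is used; only Hank can be yellow, hence Hank = yellow.
The 2 variables Ivy and Priya are confined to {blue, pink}, which locks those values in; drop them from Carol, Grace, Erin, Frank.
No further eliminations apply; Carol can still be any of black, grey, red.

black, grey, red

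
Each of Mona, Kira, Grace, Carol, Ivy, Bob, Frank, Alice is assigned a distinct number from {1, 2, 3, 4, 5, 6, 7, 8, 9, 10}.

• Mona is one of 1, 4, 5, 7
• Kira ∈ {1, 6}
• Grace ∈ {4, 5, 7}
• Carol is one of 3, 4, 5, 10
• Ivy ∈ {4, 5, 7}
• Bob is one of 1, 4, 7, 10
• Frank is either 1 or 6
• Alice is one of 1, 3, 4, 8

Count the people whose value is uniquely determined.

3

Among the 8 variables, 8 fits only Alice (and all 8 values in {1, 3, 4, 5, 6, 7, 8, 10} must be used), so Alice = 8.
The 7 still-open variables draw from only 7 values {1, 3, 4, 5, 6, 7, 10}, so each is used; only Carol can be 3, hence Carol = 3.
Among the 6 still-open variables, 10 fits only Bob (and all 6 values in {1, 4, 5, 6, 7, 10} must be used), so Bob = 10.
Kira and Frank share exactly the 2 values {1, 6}; by pigeonhole those values go to them, so strike 1, 6 from Mona.
Determined: Carol=3, Bob=10, Alice=8. The other people each still have more than one consistent value. That makes 3.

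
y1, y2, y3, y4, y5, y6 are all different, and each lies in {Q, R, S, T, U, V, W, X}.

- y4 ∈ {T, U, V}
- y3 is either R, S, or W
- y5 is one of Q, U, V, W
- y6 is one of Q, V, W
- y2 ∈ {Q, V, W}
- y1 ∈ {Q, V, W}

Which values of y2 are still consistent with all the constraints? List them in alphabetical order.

y1, y2, y6 share exactly the 3 values {Q, V, W}; by pigeonhole those values go to them, so strike Q, V, W from y3, y4, y5.
y5 must be U (only option left). Remove U from y4.
y4's domain is down to {T}, so y4 = T.
No further eliminations apply; y2 can still be any of Q, V, W.

Q, V, W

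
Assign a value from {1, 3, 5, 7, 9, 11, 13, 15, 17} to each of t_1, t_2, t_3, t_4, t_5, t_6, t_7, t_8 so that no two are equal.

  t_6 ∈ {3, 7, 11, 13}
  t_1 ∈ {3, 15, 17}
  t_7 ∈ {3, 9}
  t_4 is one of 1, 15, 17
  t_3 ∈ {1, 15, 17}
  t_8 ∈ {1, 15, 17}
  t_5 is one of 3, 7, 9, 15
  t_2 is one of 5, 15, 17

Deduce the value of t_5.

t_3, t_4, t_8 between them cover only {1, 15, 17} — a naked triple. Remove those values from t_1, t_2, t_5.
That leaves t_1 = 3. Strike 3 from t_5, t_6, t_7.
t_2's domain is down to {5}, so t_2 = 5.
t_7's domain is down to {9}, so t_7 = 9. Strike 9 from t_5.
So t_5 = 7.

7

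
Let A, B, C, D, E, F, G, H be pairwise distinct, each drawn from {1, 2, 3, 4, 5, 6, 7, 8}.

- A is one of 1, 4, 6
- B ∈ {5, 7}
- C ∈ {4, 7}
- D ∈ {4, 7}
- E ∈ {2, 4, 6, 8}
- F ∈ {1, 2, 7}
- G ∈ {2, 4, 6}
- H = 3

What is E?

H has just one choice, so H = 3.
Among the 7 still-open variables, 5 fits only B (and all 7 values in {1, 2, 4, 5, 6, 7, 8} must be used), so B = 5.
The 6 still-open variables together cover exactly {1, 2, 4, 6, 7, 8} — 6 values for 6 variables — and 8 appears only in E's list, so E = 8.

8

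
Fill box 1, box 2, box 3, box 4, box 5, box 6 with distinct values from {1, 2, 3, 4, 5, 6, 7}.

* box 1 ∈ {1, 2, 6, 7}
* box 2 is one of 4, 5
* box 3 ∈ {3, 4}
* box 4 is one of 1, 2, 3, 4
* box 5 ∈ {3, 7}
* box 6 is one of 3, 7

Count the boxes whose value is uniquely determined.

2

The 2 variables box 5 and box 6 are confined to {3, 7}, which locks those values in; drop them from box 1, box 3, box 4.
That leaves box 3 = 4. Eliminate 4 elsewhere: box 2, box 4.
box 2 must be 5 (only option left).
Determined: box 2=5, box 3=4. The other boxes each still have more than one consistent value. That makes 2.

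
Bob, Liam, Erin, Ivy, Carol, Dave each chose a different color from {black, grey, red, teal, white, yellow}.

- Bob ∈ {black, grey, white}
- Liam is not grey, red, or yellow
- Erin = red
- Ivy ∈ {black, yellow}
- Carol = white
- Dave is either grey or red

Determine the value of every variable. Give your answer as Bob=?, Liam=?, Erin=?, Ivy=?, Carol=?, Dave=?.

Erin must be red (only option left). So Dave can't be red.
Carol must be white (only option left). Eliminate white elsewhere: Bob, Liam.
Dave's domain is down to {grey}, so Dave = grey. Eliminate grey elsewhere: Bob.
Bob must be black (only option left). Eliminate black elsewhere: Liam, Ivy.
Liam's domain is down to {teal}, so Liam = teal.
Ivy's domain is down to {yellow}, so Ivy = yellow.

Bob=black, Liam=teal, Erin=red, Ivy=yellow, Carol=white, Dave=grey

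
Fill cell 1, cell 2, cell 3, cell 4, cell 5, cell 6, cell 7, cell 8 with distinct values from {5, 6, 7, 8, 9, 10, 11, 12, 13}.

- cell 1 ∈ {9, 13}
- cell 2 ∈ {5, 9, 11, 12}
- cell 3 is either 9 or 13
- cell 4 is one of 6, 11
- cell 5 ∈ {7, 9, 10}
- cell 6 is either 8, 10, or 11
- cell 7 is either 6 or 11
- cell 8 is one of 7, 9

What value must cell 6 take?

8

The 2 variables cell 1 and cell 3 are confined to {9, 13}, which locks those values in; drop them from cell 2, cell 5, cell 8.
cell 8 has just one choice, so cell 8 = 7. Strike 7 from cell 5.
cell 5 must be 10 (only option left). Strike 10 from cell 6.
The 2 variables cell 4 and cell 7 are confined to {6, 11}, which locks those values in; drop them from cell 2, cell 6.
So cell 6 = 8.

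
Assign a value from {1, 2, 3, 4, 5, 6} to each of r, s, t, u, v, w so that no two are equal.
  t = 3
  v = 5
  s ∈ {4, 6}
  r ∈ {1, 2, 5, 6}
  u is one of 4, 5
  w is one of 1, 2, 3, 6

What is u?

4

t must be 3 (only option left). So w can't be 3.
v has just one choice, so v = 5. So r, u can't be 5.
So u = 4.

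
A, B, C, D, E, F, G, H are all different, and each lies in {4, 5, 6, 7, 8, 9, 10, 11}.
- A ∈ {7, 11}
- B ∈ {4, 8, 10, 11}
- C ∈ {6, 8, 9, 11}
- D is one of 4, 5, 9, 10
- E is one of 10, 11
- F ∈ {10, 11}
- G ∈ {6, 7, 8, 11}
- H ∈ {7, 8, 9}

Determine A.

7

The 8 variables together cover exactly {4, 5, 6, 7, 8, 9, 10, 11} — 8 values for 8 variables — and 5 appears only in D's list, so D = 5.
The 7 still-open variables together cover exactly {4, 6, 7, 8, 9, 10, 11} — 7 values for 7 variables — and 4 appears only in B's list, so B = 4.
E and F share exactly the 2 values {10, 11}; by pigeonhole those values go to them, so strike 10, 11 from A, C, G.
So A = 7.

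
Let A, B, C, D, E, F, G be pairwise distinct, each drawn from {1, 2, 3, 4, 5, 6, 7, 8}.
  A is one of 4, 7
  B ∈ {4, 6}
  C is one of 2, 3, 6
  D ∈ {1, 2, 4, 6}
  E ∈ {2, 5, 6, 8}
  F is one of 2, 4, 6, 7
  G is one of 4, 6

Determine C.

3

B and G share exactly the 2 values {4, 6}; by pigeonhole those values go to them, so strike 4, 6 from A, C, D, E, F.
A must be 7 (only option left). Strike 7 from F.
F's domain is down to {2}, so F = 2. Strike 2 from C, D, E.
So C = 3.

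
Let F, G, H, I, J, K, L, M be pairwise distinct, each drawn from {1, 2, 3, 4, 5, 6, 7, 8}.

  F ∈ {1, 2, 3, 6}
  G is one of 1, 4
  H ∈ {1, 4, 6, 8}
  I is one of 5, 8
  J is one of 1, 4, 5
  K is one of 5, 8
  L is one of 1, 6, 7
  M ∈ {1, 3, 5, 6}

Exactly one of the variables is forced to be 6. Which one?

Among the 8 variables, 2 fits only F (and all 8 values in {1, 2, 3, 4, 5, 6, 7, 8} must be used), so F = 2.
The 7 still-open variables together cover exactly {1, 3, 4, 5, 6, 7, 8} — 7 values for 7 variables — and 3 appears only in M's list, so M = 3.
The 6 still-open variables draw from only 6 values {1, 4, 5, 6, 7, 8}, so each is used; only L can be 7, hence L = 7.
The 5 still-open variables together cover exactly {1, 4, 5, 6, 8} — 5 values for 5 variables — and 6 appears only in H's list, so H = 6.

H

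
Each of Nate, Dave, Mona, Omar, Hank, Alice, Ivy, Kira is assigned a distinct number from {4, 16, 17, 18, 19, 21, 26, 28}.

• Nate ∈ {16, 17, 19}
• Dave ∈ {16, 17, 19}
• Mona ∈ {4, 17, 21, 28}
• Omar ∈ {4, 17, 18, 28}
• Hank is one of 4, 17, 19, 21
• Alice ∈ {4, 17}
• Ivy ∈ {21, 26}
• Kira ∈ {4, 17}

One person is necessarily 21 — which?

Hank

The 8 variables draw from only 8 values {4, 16, 17, 18, 19, 21, 26, 28}, so each is used; only Omar can be 18, hence Omar = 18.
Among the 7 still-open variables, 26 fits only Ivy (and all 7 values in {4, 16, 17, 19, 21, 26, 28} must be used), so Ivy = 26.
The 6 still-open variables draw from only 6 values {4, 16, 17, 19, 21, 28}, so each is used; only Mona can be 28, hence Mona = 28.
Among the 5 still-open variables, 21 fits only Hank (and all 5 values in {4, 16, 17, 19, 21} must be used), so Hank = 21.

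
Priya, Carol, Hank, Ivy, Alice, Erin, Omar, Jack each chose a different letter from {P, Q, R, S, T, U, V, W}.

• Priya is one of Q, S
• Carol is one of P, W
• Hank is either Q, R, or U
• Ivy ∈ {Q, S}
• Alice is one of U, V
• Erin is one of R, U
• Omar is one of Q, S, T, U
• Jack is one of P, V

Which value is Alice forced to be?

V

The 8 variables together cover exactly {P, Q, R, S, T, U, V, W} — 8 values for 8 variables — and T appears only in Omar's list, so Omar = T.
The 7 still-open variables together cover exactly {P, Q, R, S, U, V, W} — 7 values for 7 variables — and W appears only in Carol's list, so Carol = W.
The 6 still-open variables draw from only 6 values {P, Q, R, S, U, V}, so each is used; only Jack can be P, hence Jack = P.
The 5 still-open variables draw from only 5 values {Q, R, S, U, V}, so each is used; only Alice can be V, hence Alice = V.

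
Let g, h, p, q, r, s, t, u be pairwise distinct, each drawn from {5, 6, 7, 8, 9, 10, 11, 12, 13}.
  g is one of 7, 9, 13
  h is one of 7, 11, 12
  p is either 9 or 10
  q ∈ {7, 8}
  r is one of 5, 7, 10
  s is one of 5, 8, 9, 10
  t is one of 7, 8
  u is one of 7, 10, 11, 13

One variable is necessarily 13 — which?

The 8 variables together cover exactly {5, 7, 8, 9, 10, 11, 12, 13} — 8 values for 8 variables — and 12 appears only in h's list, so h = 12.
The 7 still-open variables together cover exactly {5, 7, 8, 9, 10, 11, 13} — 7 values for 7 variables — and 11 appears only in u's list, so u = 11.
The 6 still-open variables draw from only 6 values {5, 7, 8, 9, 10, 13}, so each is used; only g can be 13, hence g = 13.

g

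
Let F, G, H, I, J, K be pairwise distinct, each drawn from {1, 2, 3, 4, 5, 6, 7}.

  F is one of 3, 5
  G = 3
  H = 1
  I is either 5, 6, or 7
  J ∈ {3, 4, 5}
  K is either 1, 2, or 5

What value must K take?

G's domain is down to {3}, so G = 3. Eliminate 3 elsewhere: F, J.
H has just one choice, so H = 1. Strike 1 from K.
F has just one choice, so F = 5. Remove 5 from I, J, K.
So K = 2.

2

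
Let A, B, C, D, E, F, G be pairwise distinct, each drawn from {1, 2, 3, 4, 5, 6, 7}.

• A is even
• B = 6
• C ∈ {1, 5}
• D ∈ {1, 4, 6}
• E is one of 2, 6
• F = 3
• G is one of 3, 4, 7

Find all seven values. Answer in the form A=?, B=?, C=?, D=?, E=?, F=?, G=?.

A=4, B=6, C=5, D=1, E=2, F=3, G=7

B has just one choice, so B = 6. Remove 6 from A, D, E.
E has just one choice, so E = 2. Remove 2 from A.
That leaves F = 3. Strike 3 from G.
A has just one choice, so A = 4. Eliminate 4 elsewhere: D, G.
That leaves D = 1. Strike 1 from C.
G's domain is down to {7}, so G = 7.
C must be 5 (only option left).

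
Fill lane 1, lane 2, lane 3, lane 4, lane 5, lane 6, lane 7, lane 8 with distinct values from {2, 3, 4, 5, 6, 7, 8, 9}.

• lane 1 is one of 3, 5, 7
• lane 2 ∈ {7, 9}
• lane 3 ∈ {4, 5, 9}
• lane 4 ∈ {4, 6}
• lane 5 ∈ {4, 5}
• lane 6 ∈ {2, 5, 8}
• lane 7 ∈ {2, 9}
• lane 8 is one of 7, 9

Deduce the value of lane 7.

The 8 variables together cover exactly {2, 3, 4, 5, 6, 7, 8, 9} — 8 values for 8 variables — and 3 appears only in lane 1's list, so lane 1 = 3.
The 7 still-open variables together cover exactly {2, 4, 5, 6, 7, 8, 9} — 7 values for 7 variables — and 6 appears only in lane 4's list, so lane 4 = 6.
Among the 6 still-open variables, 8 fits only lane 6 (and all 6 values in {2, 4, 5, 7, 8, 9} must be used), so lane 6 = 8.
Among the 5 still-open variables, 2 fits only lane 7 (and all 5 values in {2, 4, 5, 7, 9} must be used), so lane 7 = 2.

2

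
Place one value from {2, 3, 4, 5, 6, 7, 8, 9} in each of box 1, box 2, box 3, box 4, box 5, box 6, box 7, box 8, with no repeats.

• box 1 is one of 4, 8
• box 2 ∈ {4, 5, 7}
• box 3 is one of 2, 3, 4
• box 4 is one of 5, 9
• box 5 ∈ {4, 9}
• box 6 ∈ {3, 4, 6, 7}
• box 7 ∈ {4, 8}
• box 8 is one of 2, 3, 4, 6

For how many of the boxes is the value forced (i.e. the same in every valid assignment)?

The 2 variables box 1 and box 7 are confined to {4, 8}, which locks those values in; drop them from box 2, box 3, box 5, box 6, box 8.
That leaves box 5 = 9. Strike 9 from box 4.
box 4 has just one choice, so box 4 = 5. Remove 5 from box 2.
That leaves box 2 = 7. Remove 7 from box 6.
Determined: box 2=7, box 4=5, box 5=9. The other boxes each still have more than one consistent value. That makes 3.

3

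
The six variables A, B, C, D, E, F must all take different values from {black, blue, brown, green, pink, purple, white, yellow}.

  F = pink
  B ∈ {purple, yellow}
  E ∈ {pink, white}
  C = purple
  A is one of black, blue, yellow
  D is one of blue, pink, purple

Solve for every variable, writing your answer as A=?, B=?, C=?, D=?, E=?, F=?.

A=black, B=yellow, C=purple, D=blue, E=white, F=pink

C's domain is down to {purple}, so C = purple. Eliminate purple elsewhere: B, D.
F has just one choice, so F = pink. Eliminate pink elsewhere: D, E.
B has just one choice, so B = yellow. Remove yellow from A.
D's domain is down to {blue}, so D = blue. So A can't be blue.
E's domain is down to {white}, so E = white.
A's domain is down to {black}, so A = black.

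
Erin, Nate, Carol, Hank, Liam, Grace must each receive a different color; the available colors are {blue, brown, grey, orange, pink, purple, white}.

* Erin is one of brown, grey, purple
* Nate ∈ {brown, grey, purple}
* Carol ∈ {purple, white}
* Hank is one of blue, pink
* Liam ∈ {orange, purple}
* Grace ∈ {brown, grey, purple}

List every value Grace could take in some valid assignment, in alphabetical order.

Erin, Nate, Grace share exactly the 3 values {brown, grey, purple}; by pigeonhole those values go to them, so strike brown, grey, purple from Carol, Liam.
Carol's domain is down to {white}, so Carol = white.
Liam must be orange (only option left).
No further eliminations apply; Grace can still be any of brown, grey, purple.

brown, grey, purple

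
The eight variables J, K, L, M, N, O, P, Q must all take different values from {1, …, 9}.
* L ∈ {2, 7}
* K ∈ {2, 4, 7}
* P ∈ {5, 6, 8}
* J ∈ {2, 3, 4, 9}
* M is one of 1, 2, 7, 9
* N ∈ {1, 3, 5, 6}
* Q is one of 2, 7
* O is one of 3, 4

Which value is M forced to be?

L and Q between them cover only {2, 7} — a naked pair. Remove those values from J, K, M.
K's domain is down to {4}, so K = 4. So J, O can't be 4.
O's domain is down to {3}, so O = 3. Eliminate 3 elsewhere: J, N.
J must be 9 (only option left). So M can't be 9.
So M = 1.

1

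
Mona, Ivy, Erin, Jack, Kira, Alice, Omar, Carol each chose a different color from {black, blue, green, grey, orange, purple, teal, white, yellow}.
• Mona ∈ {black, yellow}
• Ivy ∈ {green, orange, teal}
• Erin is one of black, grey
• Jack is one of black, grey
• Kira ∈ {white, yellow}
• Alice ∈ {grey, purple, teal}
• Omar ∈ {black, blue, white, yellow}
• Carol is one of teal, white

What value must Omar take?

The 2 variables Erin and Jack are confined to {black, grey}, which locks those values in; drop them from Mona, Alice, Omar.
That leaves Mona = yellow. Remove yellow from Kira, Omar.
That leaves Kira = white. Strike white from Omar, Carol.
So Omar = blue.

blue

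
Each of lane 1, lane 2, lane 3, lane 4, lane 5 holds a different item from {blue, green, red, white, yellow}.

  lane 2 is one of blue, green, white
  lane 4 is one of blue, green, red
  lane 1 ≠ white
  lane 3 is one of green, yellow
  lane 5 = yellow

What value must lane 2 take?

white

lane 5's domain is down to {yellow}, so lane 5 = yellow. Eliminate yellow elsewhere: lane 1, lane 3.
lane 3 has just one choice, so lane 3 = green. Remove green from lane 1, lane 2, lane 4.
The 3 still-open variables draw from only 3 values {blue, red, white}, so each is used; only lane 2 can be white, hence lane 2 = white.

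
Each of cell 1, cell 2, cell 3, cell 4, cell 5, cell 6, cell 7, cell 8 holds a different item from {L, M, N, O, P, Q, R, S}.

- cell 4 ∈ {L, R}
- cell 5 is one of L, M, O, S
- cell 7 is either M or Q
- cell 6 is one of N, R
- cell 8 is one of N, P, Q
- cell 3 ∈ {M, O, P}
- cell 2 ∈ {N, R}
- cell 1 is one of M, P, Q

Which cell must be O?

Among the 8 variables, S fits only cell 5 (and all 8 values in {L, M, N, O, P, Q, R, S} must be used), so cell 5 = S.
The 7 still-open variables together cover exactly {L, M, N, O, P, Q, R} — 7 values for 7 variables — and L appears only in cell 4's list, so cell 4 = L.
The 6 still-open variables together cover exactly {M, N, O, P, Q, R} — 6 values for 6 variables — and O appears only in cell 3's list, so cell 3 = O.

cell 3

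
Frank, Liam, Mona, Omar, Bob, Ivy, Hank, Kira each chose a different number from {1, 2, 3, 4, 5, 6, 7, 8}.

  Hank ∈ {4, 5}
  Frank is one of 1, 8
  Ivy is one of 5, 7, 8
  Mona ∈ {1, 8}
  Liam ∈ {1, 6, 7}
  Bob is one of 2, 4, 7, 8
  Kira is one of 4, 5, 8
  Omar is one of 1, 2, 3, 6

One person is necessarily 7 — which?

Ivy

The 8 variables together cover exactly {1, 2, 3, 4, 5, 6, 7, 8} — 8 values for 8 variables — and 3 appears only in Omar's list, so Omar = 3.
Among the 7 still-open variables, 2 fits only Bob (and all 7 values in {1, 2, 4, 5, 6, 7, 8} must be used), so Bob = 2.
The 6 still-open variables together cover exactly {1, 4, 5, 6, 7, 8} — 6 values for 6 variables — and 6 appears only in Liam's list, so Liam = 6.
The 5 still-open variables together cover exactly {1, 4, 5, 7, 8} — 5 values for 5 variables — and 7 appears only in Ivy's list, so Ivy = 7.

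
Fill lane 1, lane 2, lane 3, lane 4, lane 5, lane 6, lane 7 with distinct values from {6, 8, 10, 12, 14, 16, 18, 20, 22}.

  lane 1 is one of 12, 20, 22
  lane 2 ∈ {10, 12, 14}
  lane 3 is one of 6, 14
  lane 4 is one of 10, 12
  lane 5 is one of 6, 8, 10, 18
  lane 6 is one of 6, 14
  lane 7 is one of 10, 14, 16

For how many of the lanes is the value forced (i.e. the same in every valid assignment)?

lane 3 and lane 6 share exactly the 2 values {6, 14}; by pigeonhole those values go to them, so strike 6, 14 from lane 2, lane 5, lane 7.
The 2 variables lane 2 and lane 4 are confined to {10, 12}, which locks those values in; drop them from lane 1, lane 5, lane 7.
lane 7 has just one choice, so lane 7 = 16.
Determined: lane 7=16. The other lanes each still have more than one consistent value. That makes 1.

1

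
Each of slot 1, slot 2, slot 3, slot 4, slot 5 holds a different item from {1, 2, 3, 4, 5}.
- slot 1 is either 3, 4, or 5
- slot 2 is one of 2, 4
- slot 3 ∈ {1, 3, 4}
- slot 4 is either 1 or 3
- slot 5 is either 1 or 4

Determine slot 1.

5

The 5 variables draw from only 5 values {1, 2, 3, 4, 5}, so each is used; only slot 2 can be 2, hence slot 2 = 2.
Among the 4 still-open variables, 5 fits only slot 1 (and all 4 values in {1, 3, 4, 5} must be used), so slot 1 = 5.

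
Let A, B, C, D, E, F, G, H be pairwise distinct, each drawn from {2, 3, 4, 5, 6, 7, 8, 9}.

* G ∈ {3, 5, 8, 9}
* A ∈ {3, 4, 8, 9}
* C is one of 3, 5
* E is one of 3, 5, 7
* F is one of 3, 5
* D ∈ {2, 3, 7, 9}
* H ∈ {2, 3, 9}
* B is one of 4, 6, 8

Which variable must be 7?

Among the 8 variables, 6 fits only B (and all 8 values in {2, 3, 4, 5, 6, 7, 8, 9} must be used), so B = 6.
Among the 7 still-open variables, 4 fits only A (and all 7 values in {2, 3, 4, 5, 7, 8, 9} must be used), so A = 4.
The 6 still-open variables draw from only 6 values {2, 3, 5, 7, 8, 9}, so each is used; only G can be 8, hence G = 8.
C and F share exactly the 2 values {3, 5}; by pigeonhole those values go to them, so strike 3, 5 from D, E, H.
So 7 goes to E.

E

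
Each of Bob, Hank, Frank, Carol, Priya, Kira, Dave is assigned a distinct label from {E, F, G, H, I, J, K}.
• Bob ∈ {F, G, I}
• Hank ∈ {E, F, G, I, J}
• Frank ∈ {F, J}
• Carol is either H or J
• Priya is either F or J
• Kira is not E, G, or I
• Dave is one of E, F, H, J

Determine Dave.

E

The 7 variables together cover exactly {E, F, G, H, I, J, K} — 7 values for 7 variables — and K appears only in Kira's list, so Kira = K.
The 2 variables Frank and Priya are confined to {F, J}, which locks those values in; drop them from Bob, Hank, Carol, Dave.
Carol's domain is down to {H}, so Carol = H. Strike H from Dave.
So Dave = E.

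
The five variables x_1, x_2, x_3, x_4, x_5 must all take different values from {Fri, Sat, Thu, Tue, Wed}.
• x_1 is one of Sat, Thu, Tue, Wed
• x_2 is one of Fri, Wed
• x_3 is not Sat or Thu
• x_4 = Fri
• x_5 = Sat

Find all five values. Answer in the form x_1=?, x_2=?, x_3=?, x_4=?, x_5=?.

x_4's domain is down to {Fri}, so x_4 = Fri. Eliminate Fri elsewhere: x_2, x_3.
x_5 must be Sat (only option left). Remove Sat from x_1.
x_2 has just one choice, so x_2 = Wed. Eliminate Wed elsewhere: x_1, x_3.
x_3's domain is down to {Tue}, so x_3 = Tue. Eliminate Tue elsewhere: x_1.
x_1's domain is down to {Thu}, so x_1 = Thu.

x_1=Thu, x_2=Wed, x_3=Tue, x_4=Fri, x_5=Sat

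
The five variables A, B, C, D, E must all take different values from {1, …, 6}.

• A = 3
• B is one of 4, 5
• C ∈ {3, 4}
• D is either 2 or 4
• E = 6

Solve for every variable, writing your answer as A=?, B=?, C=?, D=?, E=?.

A=3, B=5, C=4, D=2, E=6

A's domain is down to {3}, so A = 3. Strike 3 from C.
C has just one choice, so C = 4. Remove 4 from B, D.
D must be 2 (only option left).
E must be 6 (only option left).
B has just one choice, so B = 5.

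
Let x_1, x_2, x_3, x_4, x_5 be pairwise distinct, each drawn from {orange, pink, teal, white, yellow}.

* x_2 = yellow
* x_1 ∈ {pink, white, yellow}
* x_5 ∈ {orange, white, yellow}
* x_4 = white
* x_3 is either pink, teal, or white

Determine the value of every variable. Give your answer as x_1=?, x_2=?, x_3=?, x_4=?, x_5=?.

x_1=pink, x_2=yellow, x_3=teal, x_4=white, x_5=orange

x_2's domain is down to {yellow}, so x_2 = yellow. Strike yellow from x_1, x_5.
x_4 must be white (only option left). Eliminate white elsewhere: x_1, x_3, x_5.
That leaves x_5 = orange.
That leaves x_1 = pink. Strike pink from x_3.
x_3's domain is down to {teal}, so x_3 = teal.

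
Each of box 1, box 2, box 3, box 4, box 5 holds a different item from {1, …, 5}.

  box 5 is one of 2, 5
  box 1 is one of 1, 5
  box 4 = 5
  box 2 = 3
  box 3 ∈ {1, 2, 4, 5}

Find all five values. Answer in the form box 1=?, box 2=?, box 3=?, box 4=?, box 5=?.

box 1=1, box 2=3, box 3=4, box 4=5, box 5=2

box 2's domain is down to {3}, so box 2 = 3.
box 4 must be 5 (only option left). Strike 5 from box 1, box 3, box 5.
That leaves box 5 = 2. Remove 2 from box 3.
box 1 has just one choice, so box 1 = 1. So box 3 can't be 1.
box 3's domain is down to {4}, so box 3 = 4.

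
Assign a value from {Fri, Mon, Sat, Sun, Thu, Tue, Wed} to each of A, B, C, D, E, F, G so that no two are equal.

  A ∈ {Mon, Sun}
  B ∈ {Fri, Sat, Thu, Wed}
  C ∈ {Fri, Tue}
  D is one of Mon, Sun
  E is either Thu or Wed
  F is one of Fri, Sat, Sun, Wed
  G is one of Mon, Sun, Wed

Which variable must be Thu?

Among the 7 variables, Tue fits only C (and all 7 values in {Fri, Mon, Sat, Sun, Thu, Tue, Wed} must be used), so C = Tue.
The 2 variables A and D are confined to {Mon, Sun}, which locks those values in; drop them from F, G.
G has just one choice, so G = Wed. Eliminate Wed elsewhere: B, E, F.
So Thu goes to E.

E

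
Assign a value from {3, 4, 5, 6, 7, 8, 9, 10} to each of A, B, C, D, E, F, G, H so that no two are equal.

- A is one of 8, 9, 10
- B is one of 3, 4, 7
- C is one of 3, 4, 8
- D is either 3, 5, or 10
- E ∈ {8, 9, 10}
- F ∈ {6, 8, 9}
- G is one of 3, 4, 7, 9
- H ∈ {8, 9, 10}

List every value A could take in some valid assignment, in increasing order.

The 8 variables draw from only 8 values {3, 4, 5, 6, 7, 8, 9, 10}, so each is used; only D can be 5, hence D = 5.
Among the 7 still-open variables, 6 fits only F (and all 7 values in {3, 4, 6, 7, 8, 9, 10} must be used), so F = 6.
The 3 variables A, E, H are confined to {8, 9, 10}, which locks those values in; drop them from C, G.
No further eliminations apply; A can still be any of 8, 9, 10.

8, 9, 10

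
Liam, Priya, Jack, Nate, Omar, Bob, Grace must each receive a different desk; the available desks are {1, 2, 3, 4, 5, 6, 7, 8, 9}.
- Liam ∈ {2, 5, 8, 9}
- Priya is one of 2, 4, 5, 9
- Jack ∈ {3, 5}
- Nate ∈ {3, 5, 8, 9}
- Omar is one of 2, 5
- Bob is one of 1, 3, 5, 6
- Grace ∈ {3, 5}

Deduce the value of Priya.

4

The 2 variables Jack and Grace are confined to {3, 5}, which locks those values in; drop them from Liam, Priya, Nate, Omar, Bob.
That leaves Omar = 2. Strike 2 from Liam, Priya.
Liam and Nate share exactly the 2 values {8, 9}; by pigeonhole those values go to them, so strike 8, 9 from Priya.
So Priya = 4.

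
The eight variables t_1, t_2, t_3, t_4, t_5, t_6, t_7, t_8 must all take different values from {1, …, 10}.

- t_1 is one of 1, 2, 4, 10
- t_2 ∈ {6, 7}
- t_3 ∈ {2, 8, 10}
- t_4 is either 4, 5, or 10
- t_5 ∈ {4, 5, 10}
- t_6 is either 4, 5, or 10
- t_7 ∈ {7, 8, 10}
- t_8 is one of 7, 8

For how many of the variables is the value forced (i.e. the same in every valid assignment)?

3

The 8 variables draw from only 8 values {1, 2, 4, 5, 6, 7, 8, 10}, so each is used; only t_1 can be 1, hence t_1 = 1.
The 7 still-open variables draw from only 7 values {2, 4, 5, 6, 7, 8, 10}, so each is used; only t_3 can be 2, hence t_3 = 2.
The 6 still-open variables draw from only 6 values {4, 5, 6, 7, 8, 10}, so each is used; only t_2 can be 6, hence t_2 = 6.
t_4, t_5, t_6 share exactly the 3 values {4, 5, 10}; by pigeonhole those values go to them, so strike 4, 5, 10 from t_7.
Determined: t_1=1, t_2=6, t_3=2. The other variables each still have more than one consistent value. That makes 3.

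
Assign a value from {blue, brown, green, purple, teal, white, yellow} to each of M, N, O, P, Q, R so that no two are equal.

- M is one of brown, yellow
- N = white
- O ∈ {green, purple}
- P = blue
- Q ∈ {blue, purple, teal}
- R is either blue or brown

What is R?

N must be white (only option left).
That leaves P = blue. Strike blue from Q, R.
So R = brown.

brown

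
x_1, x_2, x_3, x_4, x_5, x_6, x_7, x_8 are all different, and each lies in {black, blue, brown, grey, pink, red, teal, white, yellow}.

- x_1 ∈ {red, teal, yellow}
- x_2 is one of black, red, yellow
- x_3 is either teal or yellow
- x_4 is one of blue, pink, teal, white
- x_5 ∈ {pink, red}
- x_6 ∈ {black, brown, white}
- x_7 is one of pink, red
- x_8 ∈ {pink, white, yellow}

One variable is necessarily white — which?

x_8

Among the 8 variables, blue fits only x_4 (and all 8 values in {black, blue, brown, pink, red, teal, white, yellow} must be used), so x_4 = blue.
Among the 7 still-open variables, brown fits only x_6 (and all 7 values in {black, brown, pink, red, teal, white, yellow} must be used), so x_6 = brown.
Among the 6 still-open variables, black fits only x_2 (and all 6 values in {black, pink, red, teal, white, yellow} must be used), so x_2 = black.
The 5 still-open variables draw from only 5 values {pink, red, teal, white, yellow}, so each is used; only x_8 can be white, hence x_8 = white.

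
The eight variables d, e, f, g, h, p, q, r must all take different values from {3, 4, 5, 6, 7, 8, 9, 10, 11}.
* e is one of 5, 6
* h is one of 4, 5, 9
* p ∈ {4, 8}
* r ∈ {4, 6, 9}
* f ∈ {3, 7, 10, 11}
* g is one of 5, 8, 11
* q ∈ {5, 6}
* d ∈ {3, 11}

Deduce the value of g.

The 2 variables e and q are confined to {5, 6}, which locks those values in; drop them from g, h, r.
h and r share exactly the 2 values {4, 9}; by pigeonhole those values go to them, so strike 4, 9 from p.
p has just one choice, so p = 8. Strike 8 from g.
So g = 11.

11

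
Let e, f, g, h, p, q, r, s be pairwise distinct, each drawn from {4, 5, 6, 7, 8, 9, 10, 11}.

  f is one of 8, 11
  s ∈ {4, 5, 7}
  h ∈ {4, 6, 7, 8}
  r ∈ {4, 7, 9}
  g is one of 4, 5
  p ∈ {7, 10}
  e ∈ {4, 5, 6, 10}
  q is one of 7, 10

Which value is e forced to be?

6

The 8 variables draw from only 8 values {4, 5, 6, 7, 8, 9, 10, 11}, so each is used; only r can be 9, hence r = 9.
Among the 7 still-open variables, 11 fits only f (and all 7 values in {4, 5, 6, 7, 8, 10, 11} must be used), so f = 11.
Among the 6 still-open variables, 8 fits only h (and all 6 values in {4, 5, 6, 7, 8, 10} must be used), so h = 8.
The 5 still-open variables draw from only 5 values {4, 5, 6, 7, 10}, so each is used; only e can be 6, hence e = 6.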